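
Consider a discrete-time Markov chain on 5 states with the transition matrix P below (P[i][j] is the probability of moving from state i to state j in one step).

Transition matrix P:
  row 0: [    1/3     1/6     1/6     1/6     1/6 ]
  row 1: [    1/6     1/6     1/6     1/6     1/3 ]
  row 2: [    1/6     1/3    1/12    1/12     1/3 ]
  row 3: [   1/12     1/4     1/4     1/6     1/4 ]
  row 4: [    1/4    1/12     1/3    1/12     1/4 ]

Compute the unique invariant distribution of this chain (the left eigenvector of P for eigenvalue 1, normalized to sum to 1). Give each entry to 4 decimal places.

π = [0.2137, 0.1893, 0.2044, 0.1275, 0.2650]

Balance equations π_j = Σ_i π_i·P[i][j]:
  π_0 = 1/3·π_0 + 1/6·π_1 + 1/6·π_2 + 1/12·π_3 + 1/4·π_4
  π_1 = 1/6·π_0 + 1/6·π_1 + 1/3·π_2 + 1/4·π_3 + 1/12·π_4
  π_2 = 1/6·π_0 + 1/6·π_1 + 1/12·π_2 + 1/4·π_3 + 1/3·π_4
  π_3 = 1/6·π_0 + 1/6·π_1 + 1/12·π_2 + 1/6·π_3 + 1/12·π_4
  normalize: π_0 + π_1 + π_2 + π_3 + π_4 = 1
Solving the linear system gives exactly π = [367/1717, 325/1717, 351/1717, 219/1717, 455/1717].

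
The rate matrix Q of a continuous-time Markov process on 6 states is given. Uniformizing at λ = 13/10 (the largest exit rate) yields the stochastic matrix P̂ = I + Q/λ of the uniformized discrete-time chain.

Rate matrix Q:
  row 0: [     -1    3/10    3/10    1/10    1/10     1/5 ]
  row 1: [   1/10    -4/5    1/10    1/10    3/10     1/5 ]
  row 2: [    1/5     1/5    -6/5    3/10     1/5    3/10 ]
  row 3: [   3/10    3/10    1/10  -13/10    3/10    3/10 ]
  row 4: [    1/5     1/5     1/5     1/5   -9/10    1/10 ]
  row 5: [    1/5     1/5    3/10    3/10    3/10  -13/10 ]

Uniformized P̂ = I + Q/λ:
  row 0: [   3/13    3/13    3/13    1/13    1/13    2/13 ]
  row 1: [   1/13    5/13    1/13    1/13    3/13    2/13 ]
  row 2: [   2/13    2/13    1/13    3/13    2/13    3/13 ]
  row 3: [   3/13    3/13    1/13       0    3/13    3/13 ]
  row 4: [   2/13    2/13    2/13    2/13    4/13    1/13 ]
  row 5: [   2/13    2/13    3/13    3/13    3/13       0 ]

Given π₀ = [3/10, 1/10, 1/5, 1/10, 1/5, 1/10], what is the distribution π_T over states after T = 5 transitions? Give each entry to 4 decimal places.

π = [0.1581, 0.2284, 0.1386, 0.1259, 0.2121, 0.1368]

t=0: π = [0.3000, 0.1000, 0.2000, 0.1000, 0.2000, 0.1000]
t=1: π = [0.1769, 0.2077, 0.1538, 0.1308, 0.1846, 0.1462]
t=2: π = [0.1615, 0.2254, 0.1408, 0.1272, 0.2059, 0.1391]
t=3: π = [0.1587, 0.2281, 0.1390, 0.1260, 0.2109, 0.1372]
t=4: π = [0.1582, 0.2284, 0.1387, 0.1260, 0.2119, 0.1369]
t=5: π = [0.1581, 0.2284, 0.1386, 0.1259, 0.2121, 0.1368]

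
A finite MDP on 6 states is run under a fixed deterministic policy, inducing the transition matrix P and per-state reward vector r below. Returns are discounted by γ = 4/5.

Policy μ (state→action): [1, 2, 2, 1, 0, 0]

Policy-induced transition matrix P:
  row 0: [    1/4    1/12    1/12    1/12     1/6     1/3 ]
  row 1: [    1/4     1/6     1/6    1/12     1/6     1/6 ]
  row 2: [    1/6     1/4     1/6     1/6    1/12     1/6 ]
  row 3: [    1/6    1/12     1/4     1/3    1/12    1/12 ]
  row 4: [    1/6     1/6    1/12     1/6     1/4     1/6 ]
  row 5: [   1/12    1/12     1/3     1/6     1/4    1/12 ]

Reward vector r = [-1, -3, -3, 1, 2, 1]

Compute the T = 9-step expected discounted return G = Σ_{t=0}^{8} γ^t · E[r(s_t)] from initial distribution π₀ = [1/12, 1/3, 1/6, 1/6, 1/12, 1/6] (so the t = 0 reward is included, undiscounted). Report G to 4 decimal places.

G = -2.7285

t=0: π = [0.0833, 0.3333, 0.1667, 0.1667, 0.0833, 0.1667], E[r] = -1.0833, γ^t·E[r] = -1.083333, running G = -1.083333
t=1: π = [0.1875, 0.1458, 0.1944, 0.1597, 0.1597, 0.1528], E[r] = -0.5764, γ^t·E[r] = -0.461111, running G = -1.544444
t=2: π = [0.1817, 0.1412, 0.1765, 0.1655, 0.1632, 0.1719], E[r] = -0.4711, γ^t·E[r] = -0.301481, running G = -1.845926
t=3: π = [0.1793, 0.1381, 0.1804, 0.1673, 0.1661, 0.1688], E[r] = -0.4663, γ^t·E[r] = -0.238765, running G = -2.084691
t=4: π = [0.1790, 0.1387, 0.1800, 0.1681, 0.1656, 0.1685], E[r] = -0.4674, γ^t·E[r] = -0.191429, running G = -2.276120
t=5: π = [0.1791, 0.1387, 0.1800, 0.1682, 0.1655, 0.1685], E[r] = -0.4676, γ^t·E[r] = -0.153237, running G = -2.429357
t=6: π = [0.1791, 0.1387, 0.1800, 0.1682, 0.1655, 0.1685], E[r] = -0.4677, γ^t·E[r] = -0.122598, running G = -2.551956
t=7: π = [0.1791, 0.1387, 0.1800, 0.1682, 0.1655, 0.1685], E[r] = -0.4677, γ^t·E[r] = -0.098081, running G = -2.650036
t=8: π = [0.1791, 0.1387, 0.1800, 0.1682, 0.1655, 0.1685], E[r] = -0.4677, γ^t·E[r] = -0.078465, running G = -2.728501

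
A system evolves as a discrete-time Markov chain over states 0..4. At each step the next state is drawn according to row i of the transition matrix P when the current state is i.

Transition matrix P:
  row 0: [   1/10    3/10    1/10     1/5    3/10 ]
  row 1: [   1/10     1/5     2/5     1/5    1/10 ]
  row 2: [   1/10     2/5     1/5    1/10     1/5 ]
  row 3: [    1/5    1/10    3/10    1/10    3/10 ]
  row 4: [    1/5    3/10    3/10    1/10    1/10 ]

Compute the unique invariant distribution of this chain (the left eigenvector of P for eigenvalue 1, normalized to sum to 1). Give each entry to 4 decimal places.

π = [0.1322, 0.2721, 0.2734, 0.1404, 0.1819]

Balance equations π_j = Σ_i π_i·P[i][j]:
  π_0 = 1/10·π_0 + 1/10·π_1 + 1/10·π_2 + 1/5·π_3 + 1/5·π_4
  π_1 = 3/10·π_0 + 1/5·π_1 + 2/5·π_2 + 1/10·π_3 + 3/10·π_4
  π_2 = 1/10·π_0 + 2/5·π_1 + 1/5·π_2 + 3/10·π_3 + 3/10·π_4
  π_3 = 1/5·π_0 + 1/5·π_1 + 1/10·π_2 + 1/10·π_3 + 1/10·π_4
  normalize: π_0 + π_1 + π_2 + π_3 + π_4 = 1
Solving the linear system gives exactly π = [871/6587, 256/941, 1801/6587, 925/6587, 1198/6587].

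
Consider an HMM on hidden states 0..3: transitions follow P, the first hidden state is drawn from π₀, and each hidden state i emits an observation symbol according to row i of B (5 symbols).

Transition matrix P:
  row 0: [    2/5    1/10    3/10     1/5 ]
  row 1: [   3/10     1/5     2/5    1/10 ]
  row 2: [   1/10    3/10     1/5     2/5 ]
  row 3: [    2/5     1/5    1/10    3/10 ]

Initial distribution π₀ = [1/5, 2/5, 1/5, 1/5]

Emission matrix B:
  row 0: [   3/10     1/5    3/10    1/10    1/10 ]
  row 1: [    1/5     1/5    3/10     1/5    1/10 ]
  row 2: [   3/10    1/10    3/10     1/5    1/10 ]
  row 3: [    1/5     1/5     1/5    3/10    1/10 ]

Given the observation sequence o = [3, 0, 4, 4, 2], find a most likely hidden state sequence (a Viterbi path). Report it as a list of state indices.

path = [1, 2, 3, 0, 0]

t=0: δ = [2.000e-02, 8.000e-02, 4.000e-02, 6.000e-02]  (obs o_0=3)
t=1: δ = [7.200e-03, 3.200e-03, 9.600e-03, 3.600e-03]  ψ = [1, 1, 1, 3]  (obs o_1=0)
t=2: δ = [2.880e-04, 2.880e-04, 2.160e-04, 3.840e-04]  ψ = [0, 2, 0, 2]  (obs o_2=4)
t=3: δ = [1.536e-05, 7.680e-06, 1.152e-05, 1.152e-05]  ψ = [3, 3, 1, 3]  (obs o_3=4)
t=4: δ = [1.843e-06, 1.037e-06, 1.382e-06, 9.216e-07]  ψ = [0, 2, 0, 2]  (obs o_4=2)
backtrack: best end state = 0; path = [1, 2, 3, 0, 0]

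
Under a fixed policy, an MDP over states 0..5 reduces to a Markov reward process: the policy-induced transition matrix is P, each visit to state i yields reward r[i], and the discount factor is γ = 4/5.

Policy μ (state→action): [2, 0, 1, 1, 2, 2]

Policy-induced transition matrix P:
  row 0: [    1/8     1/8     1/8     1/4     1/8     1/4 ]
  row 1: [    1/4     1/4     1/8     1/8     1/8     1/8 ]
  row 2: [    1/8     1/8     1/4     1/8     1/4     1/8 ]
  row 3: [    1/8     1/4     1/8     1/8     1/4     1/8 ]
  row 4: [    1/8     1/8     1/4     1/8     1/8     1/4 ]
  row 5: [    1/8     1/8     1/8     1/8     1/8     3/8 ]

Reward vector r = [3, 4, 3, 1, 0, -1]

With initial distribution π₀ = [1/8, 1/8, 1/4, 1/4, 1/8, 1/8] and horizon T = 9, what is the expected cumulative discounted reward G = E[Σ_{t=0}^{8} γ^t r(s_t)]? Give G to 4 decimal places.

t=0: π = [0.1250, 0.1250, 0.2500, 0.2500, 0.1250, 0.1250], E[r] = 1.7500, γ^t·E[r] = 1.750000, running G = 1.750000
t=1: π = [0.1406, 0.1719, 0.1719, 0.1406, 0.1875, 0.1875], E[r] = 1.5781, γ^t·E[r] = 1.262500, running G = 3.012500
t=2: π = [0.1465, 0.1641, 0.1699, 0.1426, 0.1641, 0.2129], E[r] = 1.5352, γ^t·E[r] = 0.982500, running G = 3.995000
t=3: π = [0.1455, 0.1633, 0.1667, 0.1433, 0.1641, 0.2170], E[r] = 1.5164, γ^t·E[r] = 0.776375, running G = 4.771375
t=4: π = [0.1454, 0.1633, 0.1664, 0.1432, 0.1638, 0.2180], E[r] = 1.5139, γ^t·E[r] = 0.620075, running G = 5.391450
t=5: π = [0.1454, 0.1633, 0.1663, 0.1432, 0.1637, 0.2181], E[r] = 1.5133, γ^t·E[r] = 0.495891, running G = 5.887341
t=6: π = [0.1454, 0.1633, 0.1662, 0.1432, 0.1637, 0.2182], E[r] = 1.5132, γ^t·E[r] = 0.396683, running G = 6.284025
t=7: π = [0.1454, 0.1633, 0.1662, 0.1432, 0.1637, 0.2182], E[r] = 1.5132, γ^t·E[r] = 0.317342, running G = 6.601367
t=8: π = [0.1454, 0.1633, 0.1662, 0.1432, 0.1637, 0.2182], E[r] = 1.5132, γ^t·E[r] = 0.253873, running G = 6.855240

G = 6.8552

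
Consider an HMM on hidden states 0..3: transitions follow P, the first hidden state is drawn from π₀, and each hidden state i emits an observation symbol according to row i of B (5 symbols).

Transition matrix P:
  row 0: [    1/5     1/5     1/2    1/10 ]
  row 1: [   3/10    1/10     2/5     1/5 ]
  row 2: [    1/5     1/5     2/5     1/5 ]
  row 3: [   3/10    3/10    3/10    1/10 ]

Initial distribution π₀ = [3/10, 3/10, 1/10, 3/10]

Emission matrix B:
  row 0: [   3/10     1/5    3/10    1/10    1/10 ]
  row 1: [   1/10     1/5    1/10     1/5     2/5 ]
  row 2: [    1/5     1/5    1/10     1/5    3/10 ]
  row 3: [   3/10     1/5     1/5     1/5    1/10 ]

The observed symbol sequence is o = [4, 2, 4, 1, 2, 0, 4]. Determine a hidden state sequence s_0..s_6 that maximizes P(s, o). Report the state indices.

t=0: δ = [3.000e-02, 1.200e-01, 3.000e-02, 3.000e-02]  (obs o_0=4)
t=1: δ = [1.080e-02, 1.200e-03, 4.800e-03, 4.800e-03]  ψ = [1, 1, 1, 1]  (obs o_1=2)
t=2: δ = [2.160e-04, 8.640e-04, 1.620e-03, 1.080e-04]  ψ = [0, 0, 0, 0]  (obs o_2=4)
t=3: δ = [6.480e-05, 6.480e-05, 1.296e-04, 6.480e-05]  ψ = [2, 2, 2, 2]  (obs o_3=1)
t=4: δ = [7.776e-06, 2.592e-06, 5.184e-06, 5.184e-06]  ψ = [2, 2, 2, 2]  (obs o_4=2)
t=5: δ = [4.666e-07, 1.555e-07, 7.776e-07, 3.110e-07]  ψ = [0, 0, 0, 2]  (obs o_5=0)
t=6: δ = [1.555e-08, 6.221e-08, 9.331e-08, 1.555e-08]  ψ = [2, 2, 2, 2]  (obs o_6=4)
backtrack: best end state = 2; path = [1, 0, 2, 2, 0, 2, 2]

path = [1, 0, 2, 2, 0, 2, 2]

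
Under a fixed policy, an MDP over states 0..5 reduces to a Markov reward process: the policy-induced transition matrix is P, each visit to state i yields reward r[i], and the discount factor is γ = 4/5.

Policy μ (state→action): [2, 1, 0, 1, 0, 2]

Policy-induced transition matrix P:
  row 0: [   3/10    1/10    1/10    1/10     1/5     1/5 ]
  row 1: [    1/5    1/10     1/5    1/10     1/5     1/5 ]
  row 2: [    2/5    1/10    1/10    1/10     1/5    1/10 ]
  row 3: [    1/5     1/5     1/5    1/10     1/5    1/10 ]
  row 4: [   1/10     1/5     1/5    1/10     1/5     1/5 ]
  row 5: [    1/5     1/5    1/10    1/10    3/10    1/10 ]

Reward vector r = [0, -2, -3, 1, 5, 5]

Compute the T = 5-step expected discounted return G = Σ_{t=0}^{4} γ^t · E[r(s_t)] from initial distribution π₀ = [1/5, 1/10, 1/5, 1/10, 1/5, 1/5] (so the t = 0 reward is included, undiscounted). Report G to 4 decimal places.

t=0: π = [0.2000, 0.1000, 0.2000, 0.1000, 0.2000, 0.2000], E[r] = 1.3000, γ^t·E[r] = 1.300000, running G = 1.300000
t=1: π = [0.2400, 0.1500, 0.1400, 0.1000, 0.2200, 0.1500], E[r] = 1.2300, γ^t·E[r] = 0.984000, running G = 2.284000
t=2: π = [0.2300, 0.1470, 0.1470, 0.1000, 0.2150, 0.1610], E[r] = 1.2450, γ^t·E[r] = 0.796800, running G = 3.080800
t=3: π = [0.2309, 0.1476, 0.1462, 0.1000, 0.2161, 0.1592], E[r] = 1.2427, γ^t·E[r] = 0.636262, running G = 3.717062
t=4: π = [0.2307, 0.1475, 0.1464, 0.1000, 0.2159, 0.1595], E[r] = 1.2427, γ^t·E[r] = 0.509022, running G = 4.226085

G = 4.2261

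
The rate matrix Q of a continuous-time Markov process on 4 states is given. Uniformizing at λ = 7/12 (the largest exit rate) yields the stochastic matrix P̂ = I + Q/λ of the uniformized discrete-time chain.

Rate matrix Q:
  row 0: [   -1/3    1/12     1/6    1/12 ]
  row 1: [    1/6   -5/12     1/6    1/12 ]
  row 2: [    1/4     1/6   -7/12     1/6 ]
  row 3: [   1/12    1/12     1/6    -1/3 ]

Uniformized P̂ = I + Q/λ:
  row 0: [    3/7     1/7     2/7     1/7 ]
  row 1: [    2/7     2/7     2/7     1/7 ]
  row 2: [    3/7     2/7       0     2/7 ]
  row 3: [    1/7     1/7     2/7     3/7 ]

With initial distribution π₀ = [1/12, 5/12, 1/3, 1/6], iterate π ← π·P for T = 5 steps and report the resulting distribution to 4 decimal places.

π = [0.3298, 0.2038, 0.2220, 0.2444]

t=0: π = [0.0833, 0.4167, 0.3333, 0.1667]
t=1: π = [0.3214, 0.2500, 0.1905, 0.2381]
t=2: π = [0.3248, 0.2058, 0.2313, 0.2381]
t=3: π = [0.3311, 0.2053, 0.2196, 0.2439]
t=4: π = [0.3296, 0.2036, 0.2230, 0.2439]
t=5: π = [0.3298, 0.2038, 0.2220, 0.2444]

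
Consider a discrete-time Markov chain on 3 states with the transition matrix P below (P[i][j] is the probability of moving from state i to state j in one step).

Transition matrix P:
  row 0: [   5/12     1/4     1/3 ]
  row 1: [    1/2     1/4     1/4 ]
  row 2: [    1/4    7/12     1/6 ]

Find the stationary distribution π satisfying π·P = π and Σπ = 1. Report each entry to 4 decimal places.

π = [0.4012, 0.3372, 0.2616]

Balance equations π_j = Σ_i π_i·P[i][j]:
  π_0 = 5/12·π_0 + 1/2·π_1 + 1/4·π_2
  π_1 = 1/4·π_0 + 1/4·π_1 + 7/12·π_2
  normalize: π_0 + π_1 + π_2 = 1
Solving the linear system gives exactly π = [69/172, 29/86, 45/172].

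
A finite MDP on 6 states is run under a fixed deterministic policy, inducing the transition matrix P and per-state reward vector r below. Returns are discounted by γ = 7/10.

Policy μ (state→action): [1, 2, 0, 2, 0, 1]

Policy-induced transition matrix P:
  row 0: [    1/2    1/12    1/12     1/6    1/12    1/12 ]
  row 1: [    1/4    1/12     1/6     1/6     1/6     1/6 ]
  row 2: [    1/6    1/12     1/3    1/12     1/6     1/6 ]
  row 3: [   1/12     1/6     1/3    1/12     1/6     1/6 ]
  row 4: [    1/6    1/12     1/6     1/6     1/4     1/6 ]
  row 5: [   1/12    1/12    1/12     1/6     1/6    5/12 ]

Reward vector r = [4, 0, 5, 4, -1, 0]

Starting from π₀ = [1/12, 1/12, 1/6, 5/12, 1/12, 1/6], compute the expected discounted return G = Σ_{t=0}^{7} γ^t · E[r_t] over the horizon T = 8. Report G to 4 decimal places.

G = 7.3935

t=0: π = [0.0833, 0.0833, 0.1667, 0.4167, 0.0833, 0.1667], E[r] = 2.7500, γ^t·E[r] = 2.750000, running G = 2.750000
t=1: π = [0.1528, 0.1181, 0.2431, 0.1181, 0.1667, 0.2014], E[r] = 2.1319, γ^t·E[r] = 1.492361, running G = 4.242361
t=2: π = [0.2008, 0.0932, 0.1973, 0.1366, 0.1678, 0.2043], E[r] = 2.1684, γ^t·E[r] = 1.062517, running G = 5.304878
t=3: π = [0.2130, 0.0947, 0.1886, 0.1388, 0.1639, 0.2010], E[r] = 2.1861, γ^t·E[r] = 0.749833, running G = 6.054711
t=4: π = [0.2172, 0.0949, 0.1867, 0.1394, 0.1626, 0.1992], E[r] = 2.1975, γ^t·E[r] = 0.527630, running G = 6.582341
t=5: π = [0.2188, 0.0949, 0.1863, 0.1395, 0.1621, 0.1984], E[r] = 2.2025, γ^t·E[r] = 0.370180, running G = 6.952521
t=6: π = [0.2193, 0.0950, 0.1862, 0.1395, 0.1619, 0.1980], E[r] = 2.2046, γ^t·E[r] = 0.259363, running G = 7.211885
t=7: π = [0.2196, 0.0950, 0.1862, 0.1395, 0.1619, 0.1979], E[r] = 2.2053, γ^t·E[r] = 0.181620, running G = 7.393504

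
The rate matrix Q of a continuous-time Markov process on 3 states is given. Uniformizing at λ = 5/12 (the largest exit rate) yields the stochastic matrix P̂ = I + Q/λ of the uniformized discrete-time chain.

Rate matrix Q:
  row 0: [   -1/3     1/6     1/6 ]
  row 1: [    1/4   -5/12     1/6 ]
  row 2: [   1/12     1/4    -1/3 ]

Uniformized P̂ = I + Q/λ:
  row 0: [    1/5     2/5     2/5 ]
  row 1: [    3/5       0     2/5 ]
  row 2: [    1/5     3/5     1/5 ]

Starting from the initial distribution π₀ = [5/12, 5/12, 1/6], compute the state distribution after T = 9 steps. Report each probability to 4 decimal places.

t=0: π = [0.4167, 0.4167, 0.1667]
t=1: π = [0.3667, 0.2667, 0.3667]
t=2: π = [0.3067, 0.3667, 0.3267]
t=3: π = [0.3467, 0.3187, 0.3347]
t=4: π = [0.3275, 0.3395, 0.3331]
t=5: π = [0.3358, 0.3308, 0.3334]
t=6: π = [0.3323, 0.3343, 0.3333]
t=7: π = [0.3337, 0.3329, 0.3333]
t=8: π = [0.3332, 0.3335, 0.3333]
t=9: π = [0.3334, 0.3333, 0.3333]

π = [0.3334, 0.3333, 0.3333]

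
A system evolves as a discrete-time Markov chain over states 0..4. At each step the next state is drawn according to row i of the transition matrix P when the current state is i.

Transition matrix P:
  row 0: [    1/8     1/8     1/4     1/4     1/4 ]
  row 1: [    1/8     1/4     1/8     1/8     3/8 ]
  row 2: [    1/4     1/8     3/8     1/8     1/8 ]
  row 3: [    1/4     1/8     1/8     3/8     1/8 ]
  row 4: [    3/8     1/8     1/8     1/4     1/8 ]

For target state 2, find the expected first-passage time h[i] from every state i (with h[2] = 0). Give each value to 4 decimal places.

h = [5.7836, 6.5967, 0.0000, 6.5180, 6.4262]

First-step conditioning: h[2] = 0; for i ≠ 2, h[i] = 1 + Σ_k P[i][k]·h[k].
  h[0] = 1 + 1/8·h[0] + 1/8·h[1] + 1/4·h[3] + 1/4·h[4]
  h[1] = 1 + 1/8·h[0] + 1/4·h[1] + 1/8·h[3] + 3/8·h[4]
  h[3] = 1 + 1/4·h[0] + 1/8·h[1] + 3/8·h[3] + 1/8·h[4]
  h[4] = 1 + 3/8·h[0] + 1/8·h[1] + 1/4·h[3] + 1/8·h[4]
Solving the 4×4 linear system over states ≠ 2 gives exactly h = [1764/305, 2012/305, 0, 1988/305, 392/61] (h[2] = 0 is the target).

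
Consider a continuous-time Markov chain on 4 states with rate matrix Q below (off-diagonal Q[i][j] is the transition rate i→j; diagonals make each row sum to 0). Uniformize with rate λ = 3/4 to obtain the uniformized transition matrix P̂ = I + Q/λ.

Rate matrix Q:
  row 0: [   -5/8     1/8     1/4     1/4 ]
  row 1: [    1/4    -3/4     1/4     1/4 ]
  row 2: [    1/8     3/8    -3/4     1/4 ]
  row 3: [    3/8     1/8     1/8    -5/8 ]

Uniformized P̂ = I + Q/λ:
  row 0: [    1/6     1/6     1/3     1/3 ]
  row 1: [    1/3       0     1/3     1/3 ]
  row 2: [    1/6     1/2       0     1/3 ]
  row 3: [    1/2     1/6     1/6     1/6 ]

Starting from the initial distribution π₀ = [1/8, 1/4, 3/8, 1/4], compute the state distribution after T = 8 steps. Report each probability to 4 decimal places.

t=0: π = [0.1250, 0.2500, 0.3750, 0.2500]
t=1: π = [0.2917, 0.2500, 0.1667, 0.2917]
t=2: π = [0.3056, 0.1806, 0.2292, 0.2847]
t=3: π = [0.2917, 0.2130, 0.2095, 0.2859]
t=4: π = [0.2975, 0.2010, 0.2159, 0.2857]
t=5: π = [0.2954, 0.2051, 0.2138, 0.2857]
t=6: π = [0.2961, 0.2037, 0.2145, 0.2857]
t=7: π = [0.2959, 0.2042, 0.2142, 0.2857]
t=8: π = [0.2959, 0.2040, 0.2143, 0.2857]

π = [0.2959, 0.2040, 0.2143, 0.2857]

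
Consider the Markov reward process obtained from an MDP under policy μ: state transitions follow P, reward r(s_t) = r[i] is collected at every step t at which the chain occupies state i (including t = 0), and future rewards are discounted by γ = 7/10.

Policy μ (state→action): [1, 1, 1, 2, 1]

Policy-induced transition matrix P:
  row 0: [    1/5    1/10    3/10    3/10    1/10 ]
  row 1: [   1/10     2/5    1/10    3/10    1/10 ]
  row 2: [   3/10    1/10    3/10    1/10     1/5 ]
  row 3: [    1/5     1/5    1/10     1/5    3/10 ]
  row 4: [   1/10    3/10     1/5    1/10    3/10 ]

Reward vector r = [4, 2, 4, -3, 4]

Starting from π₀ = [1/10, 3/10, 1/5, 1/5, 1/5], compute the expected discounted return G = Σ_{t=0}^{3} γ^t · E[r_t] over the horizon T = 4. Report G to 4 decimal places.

G = 5.2289

t=0: π = [0.1000, 0.3000, 0.2000, 0.2000, 0.2000], E[r] = 2.0000, γ^t·E[r] = 2.000000, running G = 2.000000
t=1: π = [0.1700, 0.2500, 0.1800, 0.2000, 0.2000], E[r] = 2.1000, γ^t·E[r] = 1.470000, running G = 3.470000
t=2: π = [0.1730, 0.2350, 0.1900, 0.2040, 0.1980], E[r] = 2.1020, γ^t·E[r] = 1.029980, running G = 4.499980
t=3: π = [0.1757, 0.2305, 0.1924, 0.2020, 0.1994], E[r] = 2.1250, γ^t·E[r] = 0.728875, running G = 5.228855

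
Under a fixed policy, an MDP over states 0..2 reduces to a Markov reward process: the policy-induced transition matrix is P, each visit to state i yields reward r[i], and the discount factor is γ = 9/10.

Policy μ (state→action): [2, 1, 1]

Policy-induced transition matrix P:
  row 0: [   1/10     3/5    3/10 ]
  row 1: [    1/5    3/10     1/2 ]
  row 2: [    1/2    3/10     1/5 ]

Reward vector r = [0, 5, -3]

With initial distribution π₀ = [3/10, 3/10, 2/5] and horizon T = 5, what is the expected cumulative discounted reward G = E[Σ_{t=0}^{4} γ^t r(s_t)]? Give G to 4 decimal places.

G = 3.1375

t=0: π = [0.3000, 0.3000, 0.4000], E[r] = 0.3000, γ^t·E[r] = 0.300000, running G = 0.300000
t=1: π = [0.2900, 0.3900, 0.3200], E[r] = 0.9900, γ^t·E[r] = 0.891000, running G = 1.191000
t=2: π = [0.2670, 0.3870, 0.3460], E[r] = 0.8970, γ^t·E[r] = 0.726570, running G = 1.917570
t=3: π = [0.2771, 0.3801, 0.3428], E[r] = 0.8721, γ^t·E[r] = 0.635761, running G = 2.553331
t=4: π = [0.2751, 0.3831, 0.3417], E[r] = 0.8904, γ^t·E[r] = 0.584211, running G = 3.137542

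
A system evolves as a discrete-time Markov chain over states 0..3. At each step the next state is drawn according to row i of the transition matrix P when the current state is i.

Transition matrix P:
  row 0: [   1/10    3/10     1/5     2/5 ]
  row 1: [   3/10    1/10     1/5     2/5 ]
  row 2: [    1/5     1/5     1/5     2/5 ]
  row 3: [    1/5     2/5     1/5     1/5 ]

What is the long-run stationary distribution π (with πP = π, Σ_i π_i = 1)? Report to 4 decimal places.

π = [0.2056, 0.2611, 0.2000, 0.3333]

Balance equations π_j = Σ_i π_i·P[i][j]:
  π_0 = 1/10·π_0 + 3/10·π_1 + 1/5·π_2 + 1/5·π_3
  π_1 = 3/10·π_0 + 1/10·π_1 + 1/5·π_2 + 2/5·π_3
  π_2 = 1/5·π_0 + 1/5·π_1 + 1/5·π_2 + 1/5·π_3
  normalize: π_0 + π_1 + π_2 + π_3 = 1
Solving the linear system gives exactly π = [37/180, 47/180, 1/5, 1/3].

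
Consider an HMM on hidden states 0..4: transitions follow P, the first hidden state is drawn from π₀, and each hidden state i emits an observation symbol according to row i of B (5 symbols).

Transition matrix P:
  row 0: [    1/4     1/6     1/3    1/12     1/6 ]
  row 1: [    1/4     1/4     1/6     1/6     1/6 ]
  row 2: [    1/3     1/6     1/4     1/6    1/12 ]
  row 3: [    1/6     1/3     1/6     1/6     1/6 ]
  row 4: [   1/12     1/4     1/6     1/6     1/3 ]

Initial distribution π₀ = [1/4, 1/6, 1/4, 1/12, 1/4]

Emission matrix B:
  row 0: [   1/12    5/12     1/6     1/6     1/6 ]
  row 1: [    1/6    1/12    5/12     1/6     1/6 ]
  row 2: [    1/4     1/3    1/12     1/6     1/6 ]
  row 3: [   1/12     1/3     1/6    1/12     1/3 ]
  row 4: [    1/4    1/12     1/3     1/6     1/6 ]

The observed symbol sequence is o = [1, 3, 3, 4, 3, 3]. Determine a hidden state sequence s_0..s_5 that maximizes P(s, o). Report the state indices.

t=0: δ = [1.042e-01, 1.389e-02, 8.333e-02, 2.778e-02, 2.083e-02]  (obs o_0=1)
t=1: δ = [4.630e-03, 2.894e-03, 5.787e-03, 1.157e-03, 2.894e-03]  ψ = [2, 0, 0, 2, 0]  (obs o_1=3)
t=2: δ = [3.215e-04, 1.608e-04, 2.572e-04, 8.038e-05, 1.608e-04]  ψ = [2, 2, 0, 2, 4]  (obs o_2=3)
t=3: δ = [1.429e-05, 8.931e-06, 1.786e-05, 1.429e-05, 8.931e-06]  ψ = [2, 0, 0, 2, 0]  (obs o_3=4)
t=4: δ = [9.923e-07, 7.938e-07, 7.938e-07, 2.481e-07, 4.961e-07]  ψ = [2, 3, 0, 2, 4]  (obs o_4=3)
t=5: δ = [4.410e-08, 3.308e-08, 5.513e-08, 1.103e-08, 2.756e-08]  ψ = [2, 1, 0, 1, 0]  (obs o_5=3)
backtrack: best end state = 2; path = [0, 2, 0, 2, 0, 2]

path = [0, 2, 0, 2, 0, 2]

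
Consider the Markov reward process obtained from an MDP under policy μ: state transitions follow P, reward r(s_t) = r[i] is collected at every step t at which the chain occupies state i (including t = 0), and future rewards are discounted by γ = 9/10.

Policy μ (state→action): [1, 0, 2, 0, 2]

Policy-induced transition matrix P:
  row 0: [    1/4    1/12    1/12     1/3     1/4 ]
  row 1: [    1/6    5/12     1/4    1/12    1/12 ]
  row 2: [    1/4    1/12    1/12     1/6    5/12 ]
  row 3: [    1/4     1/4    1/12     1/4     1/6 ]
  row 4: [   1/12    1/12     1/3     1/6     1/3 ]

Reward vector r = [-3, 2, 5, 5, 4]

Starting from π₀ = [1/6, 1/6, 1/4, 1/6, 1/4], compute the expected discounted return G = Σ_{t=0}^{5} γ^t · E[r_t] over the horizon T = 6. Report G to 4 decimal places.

G = 12.8013

t=0: π = [0.1667, 0.1667, 0.2500, 0.1667, 0.2500], E[r] = 2.9167, γ^t·E[r] = 2.916667, running G = 2.916667
t=1: π = [0.1944, 0.1667, 0.1736, 0.1944, 0.2708], E[r] = 2.6736, γ^t·E[r] = 2.406250, running G = 5.322917
t=2: π = [0.1910, 0.1713, 0.1788, 0.2014, 0.2575], E[r] = 2.7008, γ^t·E[r] = 2.187656, running G = 7.510573
t=3: π = [0.1928, 0.1740, 0.1763, 0.2010, 0.2559], E[r] = 2.6796, γ^t·E[r] = 1.953457, running G = 9.464030
t=4: π = [0.1928, 0.1748, 0.1763, 0.2011, 0.2550], E[r] = 2.6778, γ^t·E[r] = 1.756896, running G = 11.220926
t=5: π = [0.1929, 0.1751, 0.1762, 0.2010, 0.2547], E[r] = 2.6764, γ^t·E[r] = 1.580386, running G = 12.801312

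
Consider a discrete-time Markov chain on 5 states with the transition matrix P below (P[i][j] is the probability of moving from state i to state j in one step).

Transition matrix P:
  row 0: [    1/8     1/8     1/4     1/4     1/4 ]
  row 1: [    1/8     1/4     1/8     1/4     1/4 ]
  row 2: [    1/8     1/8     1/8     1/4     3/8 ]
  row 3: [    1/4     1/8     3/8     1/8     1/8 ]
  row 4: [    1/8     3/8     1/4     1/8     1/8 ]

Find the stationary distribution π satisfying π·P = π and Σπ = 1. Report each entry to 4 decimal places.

Balance equations π_j = Σ_i π_i·P[i][j]:
  π_0 = 1/8·π_0 + 1/8·π_1 + 1/8·π_2 + 1/4·π_3 + 1/8·π_4
  π_1 = 1/8·π_0 + 1/4·π_1 + 1/8·π_2 + 1/8·π_3 + 3/8·π_4
  π_2 = 1/4·π_0 + 1/8·π_1 + 1/8·π_2 + 3/8·π_3 + 1/4·π_4
  π_3 = 1/4·π_0 + 1/4·π_1 + 1/4·π_2 + 1/8·π_3 + 1/8·π_4
  normalize: π_0 + π_1 + π_2 + π_3 + π_4 = 1
Solving the linear system gives exactly π = [758/5065, 1049/5065, 224/1013, 999/5065, 1139/5065].

π = [0.1497, 0.2071, 0.2211, 0.1972, 0.2249]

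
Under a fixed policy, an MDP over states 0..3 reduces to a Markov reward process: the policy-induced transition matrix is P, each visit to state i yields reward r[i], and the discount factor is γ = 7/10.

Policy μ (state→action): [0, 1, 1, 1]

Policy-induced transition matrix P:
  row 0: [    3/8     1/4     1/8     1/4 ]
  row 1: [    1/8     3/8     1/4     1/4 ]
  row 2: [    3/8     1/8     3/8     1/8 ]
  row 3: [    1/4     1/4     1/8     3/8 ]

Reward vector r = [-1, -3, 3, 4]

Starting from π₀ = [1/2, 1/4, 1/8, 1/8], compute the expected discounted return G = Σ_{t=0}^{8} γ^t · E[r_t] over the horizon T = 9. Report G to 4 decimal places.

t=0: π = [0.5000, 0.2500, 0.1250, 0.1250], E[r] = -0.3750, γ^t·E[r] = -0.375000, running G = -0.375000
t=1: π = [0.2969, 0.2656, 0.1875, 0.2500], E[r] = 0.4688, γ^t·E[r] = 0.328125, running G = -0.046875
t=2: π = [0.2773, 0.2598, 0.2051, 0.2578], E[r] = 0.5898, γ^t·E[r] = 0.289023, running G = 0.242148
t=3: π = [0.2778, 0.2568, 0.2087, 0.2566], E[r] = 0.6042, γ^t·E[r] = 0.207257, running G = 0.449406
t=4: π = [0.2787, 0.2560, 0.2093, 0.2560], E[r] = 0.6050, γ^t·E[r] = 0.145270, running G = 0.594676
t=5: π = [0.2790, 0.2558, 0.2093, 0.2558], E[r] = 0.6048, γ^t·E[r] = 0.101648, running G = 0.696324
t=6: π = [0.2791, 0.2558, 0.2093, 0.2558], E[r] = 0.6047, γ^t·E[r] = 0.071141, running G = 0.767465
t=7: π = [0.2791, 0.2558, 0.2093, 0.2558], E[r] = 0.6047, γ^t·E[r] = 0.049796, running G = 0.817261
t=8: π = [0.2791, 0.2558, 0.2093, 0.2558], E[r] = 0.6047, γ^t·E[r] = 0.034857, running G = 0.852118

G = 0.8521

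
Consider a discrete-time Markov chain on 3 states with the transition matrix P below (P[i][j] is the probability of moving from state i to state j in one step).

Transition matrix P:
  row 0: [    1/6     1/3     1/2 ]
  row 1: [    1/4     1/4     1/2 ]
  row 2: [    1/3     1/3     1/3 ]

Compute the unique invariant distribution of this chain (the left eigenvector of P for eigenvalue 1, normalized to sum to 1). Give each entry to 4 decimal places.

Balance equations π_j = Σ_i π_i·P[i][j]:
  π_0 = 1/6·π_0 + 1/4·π_1 + 1/3·π_2
  π_1 = 1/3·π_0 + 1/4·π_1 + 1/3·π_2
  normalize: π_0 + π_1 + π_2 = 1
Solving the linear system gives exactly π = [24/91, 4/13, 3/7].

π = [0.2637, 0.3077, 0.4286]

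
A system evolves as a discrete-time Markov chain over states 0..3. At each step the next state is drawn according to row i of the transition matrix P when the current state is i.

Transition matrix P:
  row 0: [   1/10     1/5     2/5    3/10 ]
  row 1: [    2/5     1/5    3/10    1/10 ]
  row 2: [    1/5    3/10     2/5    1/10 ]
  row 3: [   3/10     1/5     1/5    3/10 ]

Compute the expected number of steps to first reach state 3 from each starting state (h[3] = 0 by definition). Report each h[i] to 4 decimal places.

First-step conditioning: h[3] = 0; for i ≠ 3, h[i] = 1 + Σ_k P[i][k]·h[k].
  h[0] = 1 + 1/10·h[0] + 1/5·h[1] + 2/5·h[2]
  h[1] = 1 + 2/5·h[0] + 1/5·h[1] + 3/10·h[2]
  h[2] = 1 + 1/5·h[0] + 3/10·h[1] + 2/5·h[2]
Solving the 3×3 linear system over states ≠ 3 gives exactly h = [1010/179, 1190/179, 1230/179, 0] (h[3] = 0 is the target).

h = [5.6425, 6.6480, 6.8715, 0.0000]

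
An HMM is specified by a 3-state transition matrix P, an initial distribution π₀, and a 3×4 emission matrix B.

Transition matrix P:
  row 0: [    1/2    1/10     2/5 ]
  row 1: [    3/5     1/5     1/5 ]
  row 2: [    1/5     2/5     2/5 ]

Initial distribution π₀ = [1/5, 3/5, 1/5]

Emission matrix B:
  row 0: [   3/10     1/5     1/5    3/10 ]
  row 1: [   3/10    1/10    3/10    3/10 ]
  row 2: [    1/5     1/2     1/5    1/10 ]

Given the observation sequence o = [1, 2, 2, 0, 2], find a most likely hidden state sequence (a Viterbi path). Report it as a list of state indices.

path = [2, 1, 0, 0, 0]

t=0: δ = [4.000e-02, 6.000e-02, 1.000e-01]  (obs o_0=1)
t=1: δ = [7.200e-03, 1.200e-02, 8.000e-03]  ψ = [1, 2, 2]  (obs o_1=2)
t=2: δ = [1.440e-03, 9.600e-04, 6.400e-04]  ψ = [1, 2, 2]  (obs o_2=2)
t=3: δ = [2.160e-04, 7.680e-05, 1.152e-04]  ψ = [0, 2, 0]  (obs o_3=0)
t=4: δ = [2.160e-05, 1.382e-05, 1.728e-05]  ψ = [0, 2, 0]  (obs o_4=2)
backtrack: best end state = 0; path = [2, 1, 0, 0, 0]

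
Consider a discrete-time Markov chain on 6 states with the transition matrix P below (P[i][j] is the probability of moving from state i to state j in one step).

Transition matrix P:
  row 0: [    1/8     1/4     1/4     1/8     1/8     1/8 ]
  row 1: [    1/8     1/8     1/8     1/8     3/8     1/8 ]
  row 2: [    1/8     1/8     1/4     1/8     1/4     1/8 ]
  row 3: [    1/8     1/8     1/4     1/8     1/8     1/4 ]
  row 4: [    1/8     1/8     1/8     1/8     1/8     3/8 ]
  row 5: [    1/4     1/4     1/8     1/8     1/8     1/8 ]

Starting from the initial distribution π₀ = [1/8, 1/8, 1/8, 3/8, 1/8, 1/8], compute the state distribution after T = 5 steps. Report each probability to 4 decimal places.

π = [0.1485, 0.1671, 0.1819, 0.1250, 0.1895, 0.1880]

t=0: π = [0.1250, 0.1250, 0.1250, 0.3750, 0.1250, 0.1250]
t=1: π = [0.1406, 0.1563, 0.2031, 0.1250, 0.1719, 0.2031]
t=2: π = [0.1504, 0.1680, 0.1836, 0.1250, 0.1895, 0.1836]
t=3: π = [0.1479, 0.1667, 0.1824, 0.1250, 0.1899, 0.1880]
t=4: π = [0.1485, 0.1670, 0.1819, 0.1250, 0.1895, 0.1881]
t=5: π = [0.1485, 0.1671, 0.1819, 0.1250, 0.1895, 0.1880]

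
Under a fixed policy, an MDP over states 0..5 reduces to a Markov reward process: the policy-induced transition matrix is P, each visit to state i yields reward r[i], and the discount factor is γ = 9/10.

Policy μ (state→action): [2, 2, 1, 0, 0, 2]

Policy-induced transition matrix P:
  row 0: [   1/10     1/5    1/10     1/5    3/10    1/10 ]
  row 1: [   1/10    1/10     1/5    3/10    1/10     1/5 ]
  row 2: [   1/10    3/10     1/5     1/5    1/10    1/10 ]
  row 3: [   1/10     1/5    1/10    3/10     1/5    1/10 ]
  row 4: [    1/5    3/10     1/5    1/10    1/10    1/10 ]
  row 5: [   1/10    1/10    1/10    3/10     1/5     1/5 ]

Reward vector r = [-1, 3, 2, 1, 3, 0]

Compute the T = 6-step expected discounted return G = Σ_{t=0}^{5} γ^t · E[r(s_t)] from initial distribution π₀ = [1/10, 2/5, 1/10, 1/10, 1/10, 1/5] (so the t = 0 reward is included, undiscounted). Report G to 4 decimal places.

t=0: π = [0.1000, 0.4000, 0.1000, 0.1000, 0.1000, 0.2000], E[r] = 1.7000, γ^t·E[r] = 1.700000, running G = 1.700000
t=1: π = [0.1100, 0.1600, 0.1600, 0.2600, 0.1500, 0.1600], E[r] = 1.4000, γ^t·E[r] = 1.260000, running G = 2.960000
t=2: π = [0.1150, 0.1990, 0.1470, 0.2430, 0.1640, 0.1320], E[r] = 1.5110, γ^t·E[r] = 1.223910, running G = 4.183910
t=3: π = [0.1164, 0.1980, 0.1510, 0.2410, 0.1605, 0.1331], E[r] = 1.5021, γ^t·E[r] = 1.095031, running G = 5.278941
t=4: π = [0.1161, 0.1980, 0.1510, 0.2412, 0.1607, 0.1331], E[r] = 1.5032, γ^t·E[r] = 0.986250, running G = 6.265190
t=5: π = [0.1161, 0.1980, 0.1510, 0.2412, 0.1606, 0.1331], E[r] = 1.5031, γ^t·E[r] = 0.887558, running G = 7.152748

G = 7.1527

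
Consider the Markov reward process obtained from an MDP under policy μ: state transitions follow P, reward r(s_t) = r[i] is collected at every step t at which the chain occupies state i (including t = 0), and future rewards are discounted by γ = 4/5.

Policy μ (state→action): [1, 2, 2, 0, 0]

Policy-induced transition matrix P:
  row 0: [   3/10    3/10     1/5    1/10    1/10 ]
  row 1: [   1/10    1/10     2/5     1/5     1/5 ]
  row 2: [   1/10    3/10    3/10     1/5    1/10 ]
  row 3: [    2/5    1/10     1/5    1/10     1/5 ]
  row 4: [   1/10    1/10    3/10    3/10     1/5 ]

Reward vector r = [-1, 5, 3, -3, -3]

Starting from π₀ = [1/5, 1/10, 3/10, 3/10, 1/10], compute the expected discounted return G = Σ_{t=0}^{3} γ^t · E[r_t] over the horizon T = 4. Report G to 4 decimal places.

G = 1.2448

t=0: π = [0.2000, 0.1000, 0.3000, 0.3000, 0.1000], E[r] = 0.0000, γ^t·E[r] = 0.000000, running G = 0.000000
t=1: π = [0.2300, 0.2000, 0.2600, 0.1600, 0.1500], E[r] = 0.6200, γ^t·E[r] = 0.496000, running G = 0.496000
t=2: π = [0.1940, 0.1980, 0.2810, 0.1760, 0.1510], E[r] = 0.6580, γ^t·E[r] = 0.421120, running G = 0.917120
t=3: π = [0.1916, 0.1950, 0.2828, 0.1781, 0.1525], E[r] = 0.6400, γ^t·E[r] = 0.327680, running G = 1.244800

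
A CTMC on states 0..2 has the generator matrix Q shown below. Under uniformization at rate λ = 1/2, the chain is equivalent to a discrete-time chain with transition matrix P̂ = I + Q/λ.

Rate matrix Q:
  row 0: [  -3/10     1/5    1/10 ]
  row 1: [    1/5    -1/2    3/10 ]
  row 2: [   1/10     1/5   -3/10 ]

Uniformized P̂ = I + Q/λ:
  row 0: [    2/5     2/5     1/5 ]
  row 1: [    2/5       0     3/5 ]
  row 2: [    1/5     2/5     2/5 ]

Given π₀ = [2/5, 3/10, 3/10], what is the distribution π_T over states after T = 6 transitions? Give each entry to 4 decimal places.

t=0: π = [0.4000, 0.3000, 0.3000]
t=1: π = [0.3400, 0.2800, 0.3800]
t=2: π = [0.3240, 0.2880, 0.3880]
t=3: π = [0.3224, 0.2848, 0.3928]
t=4: π = [0.3214, 0.2861, 0.3925]
t=5: π = [0.3215, 0.2856, 0.3929]
t=6: π = [0.3214, 0.2858, 0.3928]

π = [0.3214, 0.2858, 0.3928]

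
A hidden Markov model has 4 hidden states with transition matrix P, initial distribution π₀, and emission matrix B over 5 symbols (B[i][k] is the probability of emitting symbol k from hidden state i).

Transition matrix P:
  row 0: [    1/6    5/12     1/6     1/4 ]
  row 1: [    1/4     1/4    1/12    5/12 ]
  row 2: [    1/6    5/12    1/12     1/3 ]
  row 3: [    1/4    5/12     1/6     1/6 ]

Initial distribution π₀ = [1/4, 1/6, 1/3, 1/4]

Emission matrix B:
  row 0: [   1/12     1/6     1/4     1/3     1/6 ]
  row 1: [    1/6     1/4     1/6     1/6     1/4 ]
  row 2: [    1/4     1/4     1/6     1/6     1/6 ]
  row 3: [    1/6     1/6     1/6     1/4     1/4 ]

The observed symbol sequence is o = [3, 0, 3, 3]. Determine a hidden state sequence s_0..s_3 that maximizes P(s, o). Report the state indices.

path = [0, 1, 3, 0]

t=0: δ = [8.333e-02, 2.778e-02, 5.556e-02, 6.250e-02]  (obs o_0=3)
t=1: δ = [1.302e-03, 5.787e-03, 3.472e-03, 3.472e-03]  ψ = [3, 0, 0, 0]  (obs o_1=0)
t=2: δ = [4.823e-04, 2.411e-04, 9.645e-05, 6.028e-04]  ψ = [1, 1, 3, 1]  (obs o_2=3)
t=3: δ = [5.023e-05, 4.186e-05, 1.674e-05, 3.014e-05]  ψ = [3, 3, 3, 0]  (obs o_3=3)
backtrack: best end state = 0; path = [0, 1, 3, 0]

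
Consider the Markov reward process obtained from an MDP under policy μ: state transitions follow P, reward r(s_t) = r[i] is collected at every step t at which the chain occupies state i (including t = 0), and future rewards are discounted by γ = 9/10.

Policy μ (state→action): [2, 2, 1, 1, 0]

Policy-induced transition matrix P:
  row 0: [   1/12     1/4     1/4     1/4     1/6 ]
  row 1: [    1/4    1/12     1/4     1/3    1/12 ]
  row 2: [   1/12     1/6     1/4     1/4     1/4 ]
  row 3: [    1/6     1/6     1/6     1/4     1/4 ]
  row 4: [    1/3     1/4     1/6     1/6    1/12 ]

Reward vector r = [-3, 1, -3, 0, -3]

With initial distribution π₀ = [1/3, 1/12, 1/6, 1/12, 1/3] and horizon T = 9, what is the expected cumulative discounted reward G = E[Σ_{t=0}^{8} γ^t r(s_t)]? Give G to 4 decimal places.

t=0: π = [0.3333, 0.0833, 0.1667, 0.0833, 0.3333], E[r] = -2.4167, γ^t·E[r] = -2.416667, running G = -2.416667
t=1: π = [0.1875, 0.2153, 0.2153, 0.2292, 0.1528], E[r] = -1.4514, γ^t·E[r] = -1.306250, running G = -3.722917
t=2: π = [0.1765, 0.1771, 0.2182, 0.2552, 0.1730], E[r] = -1.5260, γ^t·E[r] = -1.236094, running G = -4.959010
t=3: π = [0.1774, 0.1810, 0.2143, 0.2503, 0.1769], E[r] = -1.5248, γ^t·E[r] = -1.111605, running G = -6.070616
t=4: π = [0.1786, 0.1811, 0.2144, 0.2503, 0.1756], E[r] = -1.5246, γ^t·E[r] = -1.000258, running G = -7.070874
t=5: π = [0.1783, 0.1811, 0.2145, 0.2505, 0.1757], E[r] = -1.5243, γ^t·E[r] = -0.900061, running G = -7.970935
t=6: π = [0.1783, 0.1811, 0.2145, 0.2505, 0.1757], E[r] = -1.5244, γ^t·E[r] = -0.810108, running G = -8.781043
t=7: π = [0.1783, 0.1811, 0.2145, 0.2504, 0.1757], E[r] = -1.5243, γ^t·E[r] = -0.729091, running G = -9.510134
t=8: π = [0.1783, 0.1811, 0.2145, 0.2504, 0.1757], E[r] = -1.5243, γ^t·E[r] = -0.656182, running G = -10.166316

G = -10.1663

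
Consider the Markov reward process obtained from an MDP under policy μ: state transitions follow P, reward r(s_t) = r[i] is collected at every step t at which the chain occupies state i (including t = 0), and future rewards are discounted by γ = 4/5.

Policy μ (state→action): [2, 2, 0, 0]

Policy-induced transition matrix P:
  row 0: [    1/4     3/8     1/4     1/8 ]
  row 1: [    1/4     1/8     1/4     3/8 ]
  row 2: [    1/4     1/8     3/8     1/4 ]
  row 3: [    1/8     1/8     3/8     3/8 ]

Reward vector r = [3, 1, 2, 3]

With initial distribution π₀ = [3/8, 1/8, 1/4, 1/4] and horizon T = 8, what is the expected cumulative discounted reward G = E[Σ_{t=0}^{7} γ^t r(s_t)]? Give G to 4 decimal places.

t=0: π = [0.3750, 0.1250, 0.2500, 0.2500], E[r] = 2.5000, γ^t·E[r] = 2.500000, running G = 2.500000
t=1: π = [0.2188, 0.2188, 0.3125, 0.2500], E[r] = 2.2500, γ^t·E[r] = 1.800000, running G = 4.300000
t=2: π = [0.2188, 0.1797, 0.3203, 0.2813], E[r] = 2.3203, γ^t·E[r] = 1.485000, running G = 5.785000
t=3: π = [0.2148, 0.1797, 0.3252, 0.2803], E[r] = 2.3154, γ^t·E[r] = 1.185500, running G = 6.970500
t=4: π = [0.2150, 0.1787, 0.3257, 0.2806], E[r] = 2.3169, γ^t·E[r] = 0.949000, running G = 7.919500
t=5: π = [0.2149, 0.1787, 0.3258, 0.2805], E[r] = 2.3167, γ^t·E[r] = 0.759145, running G = 8.678645
t=6: π = [0.2149, 0.1787, 0.3258, 0.2805], E[r] = 2.3167, γ^t·E[r] = 0.607322, running G = 9.285967
t=7: π = [0.2149, 0.1787, 0.3258, 0.2805], E[r] = 2.3167, γ^t·E[r] = 0.485856, running G = 9.771823

G = 9.7718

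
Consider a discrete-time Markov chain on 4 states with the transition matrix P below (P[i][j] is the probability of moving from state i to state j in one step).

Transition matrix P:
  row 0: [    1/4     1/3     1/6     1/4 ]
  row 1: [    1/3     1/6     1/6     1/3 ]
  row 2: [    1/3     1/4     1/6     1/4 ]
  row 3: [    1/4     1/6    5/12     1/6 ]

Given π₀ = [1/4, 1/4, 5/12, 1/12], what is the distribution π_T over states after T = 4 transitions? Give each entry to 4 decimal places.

π = [0.2885, 0.2339, 0.2289, 0.2487]

t=0: π = [0.2500, 0.2500, 0.4167, 0.0833]
t=1: π = [0.3056, 0.2431, 0.1875, 0.2639]
t=2: π = [0.2859, 0.2332, 0.2326, 0.2483]
t=3: π = [0.2888, 0.2337, 0.2287, 0.2487]
t=4: π = [0.2885, 0.2339, 0.2289, 0.2487]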